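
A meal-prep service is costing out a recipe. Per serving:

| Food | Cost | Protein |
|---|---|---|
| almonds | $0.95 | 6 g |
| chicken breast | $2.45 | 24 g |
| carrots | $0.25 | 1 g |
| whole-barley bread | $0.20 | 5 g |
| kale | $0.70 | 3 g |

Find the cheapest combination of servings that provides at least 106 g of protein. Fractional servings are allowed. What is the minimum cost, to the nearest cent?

Cost per g of protein: whole-barley bread $0.0400, chicken breast $0.1021, almonds $0.1583, kale $0.2333, carrots $0.2500.
With no serving limits, use only whole-barley bread: 106 g / 5 g = 21.2 servings × $0.20 = $4.24.

$4.24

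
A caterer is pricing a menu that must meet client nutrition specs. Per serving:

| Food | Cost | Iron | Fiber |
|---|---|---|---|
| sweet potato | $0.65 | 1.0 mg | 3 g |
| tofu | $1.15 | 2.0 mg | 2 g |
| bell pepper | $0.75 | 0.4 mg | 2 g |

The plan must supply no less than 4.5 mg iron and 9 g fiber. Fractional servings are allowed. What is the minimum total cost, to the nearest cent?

sweet potato only: max(4.5/1.0, 9/3) = 4.5 servings → $2.92.
tofu only: max(4.5/2.0, 9/2) = 4.5 servings → $5.17.
bell pepper only: max(4.5/0.4, 9/2) = 11.25 servings → $8.44.
sweet potato + tofu with both tight: 2.25 servings and 1.125 servings → $2.76.
sweet potato + bell pepper with both targets exact would need a negative amount; discard.
tofu + bell pepper with both tight: 1.688 servings and 2.812 servings → $4.05.
Cheapest feasible corner: $2.76.

$2.76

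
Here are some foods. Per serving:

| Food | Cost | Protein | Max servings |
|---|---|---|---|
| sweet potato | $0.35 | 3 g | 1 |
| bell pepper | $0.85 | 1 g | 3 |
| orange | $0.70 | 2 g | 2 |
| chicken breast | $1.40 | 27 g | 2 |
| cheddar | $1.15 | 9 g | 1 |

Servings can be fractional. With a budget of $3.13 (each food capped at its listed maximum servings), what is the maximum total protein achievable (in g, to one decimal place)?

56.8 g

Protein per dollar: chicken breast 19.29, sweet potato 8.571, cheddar 7.826, orange 2.857, bell pepper 1.176.
Take 2 servings of chicken breast: spends $2.80, +54.0 g protein (running total 54.0 g).
Take 0.9429 servings of sweet potato: spends $0.33, +2.8 g protein (running total 56.8 g).
Greedy by best ratio exhausts the cost allowance optimally: 56.8 g.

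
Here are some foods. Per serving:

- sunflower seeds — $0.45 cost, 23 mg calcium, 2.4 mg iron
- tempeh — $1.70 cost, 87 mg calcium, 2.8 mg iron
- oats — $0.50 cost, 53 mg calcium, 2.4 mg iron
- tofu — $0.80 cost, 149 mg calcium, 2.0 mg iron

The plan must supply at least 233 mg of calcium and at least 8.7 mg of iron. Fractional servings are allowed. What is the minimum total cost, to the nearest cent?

Check every corner: each single food scaled to meet both minima, and each pair solved so both constraints bind.
sunflower seeds only: max(233/23, 8.7/2.4) = 10.13 servings → $4.56.
tempeh only: max(233/87, 8.7/2.8) = 3.107 servings → $5.28.
oats only: max(233/53, 8.7/2.4) = 4.396 servings → $2.20.
tofu only: max(233/149, 8.7/2.0) = 4.35 servings → $3.48.
sunflower seeds + tempeh with both tight: 0.7237 servings and 2.487 servings → $4.55.
sunflower seeds + oats: the both-tight solution has a negative serving — not a feasible corner.
sunflower seeds + tofu with both tight: 2.665 servings and 1.152 servings → $2.12.
tempeh + oats with both tight: 1.624 servings and 1.73 servings → $3.63.
tempeh + tofu: the both-tight solution has a negative serving — not a feasible corner.
oats + tofu with both tight: 3.3 servings and 0.3899 servings → $1.96.
Cheapest feasible corner: $1.96.

$1.96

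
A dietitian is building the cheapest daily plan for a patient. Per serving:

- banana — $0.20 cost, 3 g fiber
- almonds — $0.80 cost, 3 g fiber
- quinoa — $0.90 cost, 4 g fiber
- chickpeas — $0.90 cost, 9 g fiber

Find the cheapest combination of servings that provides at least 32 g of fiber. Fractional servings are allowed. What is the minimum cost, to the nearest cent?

Cost per g of fiber: banana $0.0667, chickpeas $0.1000, quinoa $0.2250, almonds $0.2667.
With no serving limits, use only banana: 32 g / 3 g = 10.67 servings × $0.20 = $2.13.

$2.13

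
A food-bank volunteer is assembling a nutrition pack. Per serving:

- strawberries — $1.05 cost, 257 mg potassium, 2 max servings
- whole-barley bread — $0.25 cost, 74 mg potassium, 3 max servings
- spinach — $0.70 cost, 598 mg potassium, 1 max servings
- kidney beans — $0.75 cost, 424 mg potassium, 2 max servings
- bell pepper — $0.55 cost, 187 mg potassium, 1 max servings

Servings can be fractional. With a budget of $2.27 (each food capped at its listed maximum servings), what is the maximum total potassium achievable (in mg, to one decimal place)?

Potassium per dollar: spinach 854.3, kidney beans 565.3, bell pepper 340, whole-barley bread 296, strawberries 244.8.
Take 1 serving of spinach: spends $0.70, +598.0 mg potassium (running total 598.0 mg).
Take 2 servings of kidney beans: spends $1.50, +848.0 mg potassium (running total 1446.0 mg).
Take 0.1273 servings of bell pepper: spends $0.07, +23.8 mg potassium (running total 1469.8 mg).
Filling greedily by potassium-per-dollar is optimal for one linear limit, giving 1469.8 mg.

1469.8 mg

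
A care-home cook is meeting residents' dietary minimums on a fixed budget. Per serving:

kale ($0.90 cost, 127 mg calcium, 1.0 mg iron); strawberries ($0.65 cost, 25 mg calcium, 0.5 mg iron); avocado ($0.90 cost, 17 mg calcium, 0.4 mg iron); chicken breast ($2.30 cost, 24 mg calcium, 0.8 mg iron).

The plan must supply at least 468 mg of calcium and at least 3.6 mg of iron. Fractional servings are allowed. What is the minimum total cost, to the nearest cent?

$3.32

An LP optimum is at a vertex; with two nutrient constraints at most two foods are used. Check each candidate.
kale only: max(468/127, 3.6/1.0) = 3.685 servings → $3.32.
strawberries only: max(468/25, 3.6/0.5) = 18.72 servings → $12.17.
avocado only: max(468/17, 3.6/0.4) = 27.53 servings → $24.78.
chicken breast only: max(468/24, 3.6/0.8) = 19.5 servings → $44.85.
kale + strawberries: the both-tight solution has a negative serving — not a feasible corner.
kale + avocado: intersection lies outside the first quadrant.
kale + chicken breast: intersection lies outside the first quadrant.
strawberries + avocado: the both-tight solution has a negative serving — not a feasible corner.
strawberries + chicken breast: the both-tight solution has a negative serving — not a feasible corner.
avocado + chicken breast with both targets exact would need a negative amount; discard.
Cheapest feasible corner: $3.32.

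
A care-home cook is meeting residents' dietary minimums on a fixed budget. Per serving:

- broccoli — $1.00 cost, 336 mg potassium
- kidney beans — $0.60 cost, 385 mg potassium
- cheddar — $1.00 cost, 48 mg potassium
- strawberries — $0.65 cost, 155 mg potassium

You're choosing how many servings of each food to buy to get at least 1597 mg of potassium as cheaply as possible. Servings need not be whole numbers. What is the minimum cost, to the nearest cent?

$2.49

Cost per mg of potassium: kidney beans $0.0016, broccoli $0.0030, strawberries $0.0042, cheddar $0.0208.
With no serving limits, use only kidney beans: 1597 mg / 385 mg = 4.148 servings × $0.60 = $2.49.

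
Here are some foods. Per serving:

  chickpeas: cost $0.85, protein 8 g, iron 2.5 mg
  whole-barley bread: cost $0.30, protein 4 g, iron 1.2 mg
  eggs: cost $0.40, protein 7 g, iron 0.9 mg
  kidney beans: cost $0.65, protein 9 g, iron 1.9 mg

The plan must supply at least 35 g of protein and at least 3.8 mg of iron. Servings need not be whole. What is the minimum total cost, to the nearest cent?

For a min-cost LP with two ≥-constraints, a basic feasible solution has at most two positive variables.
chickpeas only: max(35/8, 3.8/2.5) = 4.375 servings → $3.72.
whole-barley bread only: max(35/4, 3.8/1.2) = 8.75 servings → $2.62.
eggs only: max(35/7, 3.8/0.9) = 5 servings → $2.00.
kidney beans only: max(35/9, 3.8/1.9) = 3.889 servings → $2.53.
chickpeas + whole-barley bread with both targets exact would need a negative amount; discard.
chickpeas + eggs with both targets exact would need a negative amount; discard.
chickpeas + kidney beans: the both-tight solution has a negative serving — not a feasible corner.
whole-barley bread + eggs: the both-tight solution has a negative serving — not a feasible corner.
whole-barley bread + kidney beans: the both-tight solution has a negative serving — not a feasible corner.
eggs + kidney beans with both targets exact would need a negative amount; discard.
Cheapest feasible corner: $2.00.

$2.00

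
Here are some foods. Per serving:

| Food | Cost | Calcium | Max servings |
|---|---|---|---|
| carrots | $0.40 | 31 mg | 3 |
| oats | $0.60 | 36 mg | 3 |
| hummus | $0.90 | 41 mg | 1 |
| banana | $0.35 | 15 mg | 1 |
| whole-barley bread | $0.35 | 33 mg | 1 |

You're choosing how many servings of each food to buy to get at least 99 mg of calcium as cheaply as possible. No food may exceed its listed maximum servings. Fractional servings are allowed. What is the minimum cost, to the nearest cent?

Cost per mg of calcium: whole-barley bread $0.0106, carrots $0.0129, oats $0.0167, hummus $0.0220, banana $0.0233.
Take 1 serving of whole-barley bread: +33.0 mg calcium for $0.35 (total $0.35, still need 66.0 mg).
Take 2.129 servings of carrots: +66.0 mg calcium for $0.85 (total $1.20, still need 0.0 mg).
Greedy by cheapest-per-mg is optimal for a single linear constraint, so the minimum cost is $1.20.

$1.20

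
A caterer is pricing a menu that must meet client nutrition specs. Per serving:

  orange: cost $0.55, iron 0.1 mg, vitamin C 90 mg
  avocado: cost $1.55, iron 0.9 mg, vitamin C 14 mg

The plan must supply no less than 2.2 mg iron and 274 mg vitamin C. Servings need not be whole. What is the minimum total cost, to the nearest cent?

$4.81

orange only: max(2.2/0.1, 274/90) = 22 servings → $12.10.
avocado only: max(2.2/0.9, 274/14) = 19.57 servings → $30.34.
orange + avocado with both tight: 2.711 servings and 2.143 servings → $4.81.
Cheapest feasible corner: $4.81.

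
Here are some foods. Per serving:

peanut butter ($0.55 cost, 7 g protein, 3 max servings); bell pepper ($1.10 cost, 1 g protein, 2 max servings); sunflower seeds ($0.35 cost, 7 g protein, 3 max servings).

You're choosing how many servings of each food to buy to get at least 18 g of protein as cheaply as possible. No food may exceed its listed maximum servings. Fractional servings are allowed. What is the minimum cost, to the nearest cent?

Cost per g of protein: sunflower seeds $0.0500, peanut butter $0.0786, bell pepper $1.1000.
Take 2.571 servings of sunflower seeds: +18.0 g protein for $0.90 (total $0.90, still need 0.0 g).
Filling from the cheapest source first is optimal under one linear minimum: $0.90.

$0.90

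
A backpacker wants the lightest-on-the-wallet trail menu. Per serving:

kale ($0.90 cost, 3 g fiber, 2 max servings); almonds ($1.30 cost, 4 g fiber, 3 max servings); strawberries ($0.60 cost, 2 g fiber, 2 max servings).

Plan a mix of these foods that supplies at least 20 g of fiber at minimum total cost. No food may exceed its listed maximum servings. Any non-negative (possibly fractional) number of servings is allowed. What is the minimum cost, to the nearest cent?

$6.25

Cost per g of fiber: kale $0.3000, strawberries $0.3000, almonds $0.3250.
Take 2 servings of kale: +6.0 g fiber for $1.80 (total $1.80, still need 14.0 g).
Take 2 servings of strawberries: +4.0 g fiber for $1.20 (total $3.00, still need 10.0 g).
Take 2.5 servings of almonds: +10.0 g fiber for $3.25 (total $6.25, still need 0.0 g).
Filling from the cheapest source first is optimal under one linear minimum: $6.25.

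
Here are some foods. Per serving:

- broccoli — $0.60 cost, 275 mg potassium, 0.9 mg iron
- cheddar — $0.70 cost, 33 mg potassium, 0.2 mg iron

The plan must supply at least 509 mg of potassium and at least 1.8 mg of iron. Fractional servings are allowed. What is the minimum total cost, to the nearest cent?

Check every corner: each single food scaled to meet both minima, and each pair solved so both constraints bind.
broccoli only: max(509/275, 1.8/0.9) = 2 servings → $1.20.
cheddar only: max(509/33, 1.8/0.2) = 15.42 servings → $10.80.
broccoli + cheddar with both tight: 1.676 servings and 1.458 servings → $2.03.
The minimum over all feasible corners is $1.20.

$1.20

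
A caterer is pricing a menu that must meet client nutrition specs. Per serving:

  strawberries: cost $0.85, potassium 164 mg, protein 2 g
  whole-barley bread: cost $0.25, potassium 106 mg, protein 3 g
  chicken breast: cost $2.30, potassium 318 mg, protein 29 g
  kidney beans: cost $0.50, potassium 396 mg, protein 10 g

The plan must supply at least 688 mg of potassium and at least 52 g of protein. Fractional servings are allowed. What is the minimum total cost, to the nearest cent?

Two binding constraints pin down two serving amounts, so the optimal mix uses at most two foods. The candidates are each food alone (scaled to the tighter of potassium/protein) and each pair with both constraints tight.
strawberries only: max(688/164, 52/2) = 26 servings → $22.10.
whole-barley bread only: max(688/106, 52/3) = 17.33 servings → $4.33.
chicken breast only: max(688/318, 52/29) = 2.164 servings → $4.98.
kidney beans only: max(688/396, 52/10) = 5.2 servings → $2.60.
strawberries + whole-barley bread with both targets exact would need a negative amount; discard.
strawberries + chicken breast with both tight: 0.8291 servings and 1.736 servings → $4.70.
strawberries + kidney beans: the both-tight solution has a negative serving — not a feasible corner.
whole-barley bread + chicken breast with both tight: 1.611 servings and 1.626 servings → $4.14.
whole-barley bread + kidney beans: the both-tight solution has a negative serving — not a feasible corner.
chicken breast + kidney beans with both tight: 1.651 servings and 0.4114 servings → $4.00.
The minimum over all feasible corners is $2.60.

$2.60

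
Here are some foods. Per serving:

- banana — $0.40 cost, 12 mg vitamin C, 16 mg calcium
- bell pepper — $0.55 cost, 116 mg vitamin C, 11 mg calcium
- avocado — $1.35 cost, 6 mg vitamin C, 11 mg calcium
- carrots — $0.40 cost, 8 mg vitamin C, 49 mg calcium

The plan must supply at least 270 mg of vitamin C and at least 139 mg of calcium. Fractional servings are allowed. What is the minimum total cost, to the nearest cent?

$2.13

For a min-cost LP with two ≥-constraints, a basic feasible solution has at most two positive variables.
banana only: max(270/12, 139/16) = 22.5 servings → $9.00.
bell pepper only: max(270/116, 139/11) = 12.64 servings → $6.95.
avocado only: max(270/6, 139/11) = 45 servings → $60.75.
carrots only: max(270/8, 139/49) = 33.75 servings → $13.50.
banana + bell pepper with both tight: 7.63 servings and 1.538 servings → $3.90.
banana + avocado with both targets exact would need a negative amount; discard.
banana + carrots: the both-tight solution has a negative serving — not a feasible corner.
bell pepper + avocado with both tight: 1.765 servings and 10.87 servings → $15.65.
bell pepper + carrots with both tight: 2.165 servings and 2.351 servings → $2.13.
avocado + carrots: the both-tight solution has a negative serving — not a feasible corner.
Cheapest feasible corner: $2.13.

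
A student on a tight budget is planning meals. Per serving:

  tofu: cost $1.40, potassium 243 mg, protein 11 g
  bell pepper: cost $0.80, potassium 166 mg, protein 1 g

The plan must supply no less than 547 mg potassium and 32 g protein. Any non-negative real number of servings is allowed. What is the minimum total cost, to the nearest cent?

$4.07

Minimising a linear cost over {potassium ≥ 547, protein ≥ 32, servings ≥ 0} — the optimum is at a vertex, using one or two foods.
tofu only: max(547/243, 32/11) = 2.909 servings → $4.07.
bell pepper only: max(547/166, 32/1) = 32 servings → $25.60.
tofu + bell pepper: the both-tight solution has a negative serving — not a feasible corner.
So the least-cost plan costs $4.07.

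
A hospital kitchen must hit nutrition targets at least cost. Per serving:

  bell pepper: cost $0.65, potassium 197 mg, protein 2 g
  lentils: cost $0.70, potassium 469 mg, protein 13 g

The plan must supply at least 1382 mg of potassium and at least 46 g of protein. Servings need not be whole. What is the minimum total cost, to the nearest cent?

$2.48

Two binding constraints pin down two serving amounts, so the optimal mix uses at most two foods. The candidates are each food alone (scaled to the tighter of potassium/protein) and each pair with both constraints tight.
bell pepper only: max(1382/197, 46/2) = 23 servings → $14.95.
lentils only: max(1382/469, 46/13) = 3.538 servings → $2.48.
bell pepper + lentils with both targets exact would need a negative amount; discard.
The minimum over all feasible corners is $2.48.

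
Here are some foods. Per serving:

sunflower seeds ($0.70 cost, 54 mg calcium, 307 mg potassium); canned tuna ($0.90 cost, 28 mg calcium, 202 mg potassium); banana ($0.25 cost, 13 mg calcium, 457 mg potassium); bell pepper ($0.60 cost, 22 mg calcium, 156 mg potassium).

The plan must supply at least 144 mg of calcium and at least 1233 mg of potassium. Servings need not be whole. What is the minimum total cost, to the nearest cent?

Check every corner: each single food scaled to meet both minima, and each pair solved so both constraints bind.
sunflower seeds only: max(144/54, 1233/307) = 4.016 servings → $2.81.
canned tuna only: max(144/28, 1233/202) = 6.104 servings → $5.49.
banana only: max(144/13, 1233/457) = 11.08 servings → $2.77.
bell pepper only: max(144/22, 1233/156) = 7.904 servings → $4.74.
sunflower seeds + canned tuna: intersection lies outside the first quadrant.
sunflower seeds + banana with both tight: 2.406 servings and 1.082 servings → $1.95.
sunflower seeds + bell pepper: the both-tight solution has a negative serving — not a feasible corner.
canned tuna + banana with both tight: 4.895 servings and 0.5345 servings → $4.54.
canned tuna + bell pepper with both targets exact would need a negative amount; discard.
banana + bell pepper with both tight: 0.5809 servings and 6.202 servings → $3.87.
Cheapest feasible corner: $1.95.

$1.95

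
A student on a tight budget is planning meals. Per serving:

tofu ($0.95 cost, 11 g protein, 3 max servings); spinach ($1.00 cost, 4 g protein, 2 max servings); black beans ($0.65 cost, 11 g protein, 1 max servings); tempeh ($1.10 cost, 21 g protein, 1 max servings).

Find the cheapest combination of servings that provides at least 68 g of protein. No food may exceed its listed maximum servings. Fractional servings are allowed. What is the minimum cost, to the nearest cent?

Cost per g of protein: tempeh $0.0524, black beans $0.0591, tofu $0.0864, spinach $0.2500.
Take 1 serving of tempeh: +21.0 g protein for $1.10 (total $1.10, still need 47.0 g).
Take 1 serving of black beans: +11.0 g protein for $0.65 (total $1.75, still need 36.0 g).
Take 3 servings of tofu: +33.0 g protein for $2.85 (total $4.60, still need 3.0 g).
Take 0.75 servings of spinach: +3.0 g protein for $0.75 (total $5.35, still need 0.0 g).
Filling from the cheapest source first is optimal under one linear minimum: $5.35.

$5.35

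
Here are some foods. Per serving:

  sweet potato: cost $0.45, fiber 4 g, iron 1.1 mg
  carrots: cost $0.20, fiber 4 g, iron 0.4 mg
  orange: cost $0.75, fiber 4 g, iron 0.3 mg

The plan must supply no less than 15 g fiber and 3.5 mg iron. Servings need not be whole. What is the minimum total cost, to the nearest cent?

$1.46

A basic optimal solution has at most two foods positive. Try each food alone and each pair with both targets met exactly.
sweet potato only: max(15/4, 3.5/1.1) = 3.75 servings → $1.69.
carrots only: max(15/4, 3.5/0.4) = 8.75 servings → $1.75.
orange only: max(15/4, 3.5/0.3) = 11.67 servings → $8.75.
sweet potato + carrots with both tight: 2.857 servings and 0.8929 servings → $1.46.
sweet potato + orange with both tight: 2.969 servings and 0.7812 servings → $1.92.
carrots + orange: intersection lies outside the first quadrant.
Cheapest feasible corner: $1.46.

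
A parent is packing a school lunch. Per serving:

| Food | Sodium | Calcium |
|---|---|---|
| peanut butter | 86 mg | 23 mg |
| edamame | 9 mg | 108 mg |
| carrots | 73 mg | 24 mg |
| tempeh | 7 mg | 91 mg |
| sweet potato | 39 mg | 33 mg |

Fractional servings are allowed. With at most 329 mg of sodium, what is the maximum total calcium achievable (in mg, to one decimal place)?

4277.0 mg

Calcium per mg sodium: tempeh 13, edamame 12, sweet potato 0.8462, carrots 0.3288, peanut butter 0.2674.
With no serving limits, spend the whole sodium allowance on tempeh: 329 mg / 7 mg × 91 mg = 4277.0 mg.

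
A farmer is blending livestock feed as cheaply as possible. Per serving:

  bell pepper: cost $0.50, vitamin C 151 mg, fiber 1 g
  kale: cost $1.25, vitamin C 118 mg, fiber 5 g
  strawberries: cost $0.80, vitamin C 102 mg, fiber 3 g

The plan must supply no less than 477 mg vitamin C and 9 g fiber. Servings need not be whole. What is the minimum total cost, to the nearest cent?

With two linear requirements the optimum uses one or two foods; enumerate the corners.
bell pepper only: max(477/151, 9/1) = 9 servings → $4.50.
kale only: max(477/118, 9/5) = 4.042 servings → $5.05.
strawberries only: max(477/102, 9/3) = 4.676 servings → $3.74.
bell pepper + kale with both tight: 2.077 servings and 1.385 servings → $2.77.
bell pepper + strawberries with both tight: 1.462 servings and 2.513 servings → $2.74.
kale + strawberries with both targets exact would need a negative amount; discard.
Cheapest feasible corner: $2.74.

$2.74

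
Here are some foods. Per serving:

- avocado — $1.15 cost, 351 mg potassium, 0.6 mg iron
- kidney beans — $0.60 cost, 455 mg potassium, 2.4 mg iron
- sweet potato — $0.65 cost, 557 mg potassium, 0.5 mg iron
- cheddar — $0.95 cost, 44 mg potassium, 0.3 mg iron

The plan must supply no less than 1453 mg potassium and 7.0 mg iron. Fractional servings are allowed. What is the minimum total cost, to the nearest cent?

Two binding constraints pin down two serving amounts, so the optimal mix uses at most two foods. The candidates are each food alone (scaled to the tighter of potassium/iron) and each pair with both constraints tight.
avocado only: max(1453/351, 7.0/0.6) = 11.67 servings → $13.42.
kidney beans only: max(1453/455, 7.0/2.4) = 3.193 servings → $1.92.
sweet potato only: max(1453/557, 7.0/0.5) = 14 servings → $9.10.
cheddar only: max(1453/44, 7.0/0.3) = 33.02 servings → $31.37.
avocado + kidney beans with both tight: 0.5307 servings and 2.784 servings → $2.28.
avocado + sweet potato: intersection lies outside the first quadrant.
avocado + cheddar with both tight: 1.621 servings and 20.09 servings → $20.95.
kidney beans + sweet potato with both tight: 2.86 servings and 0.2724 servings → $1.89.
kidney beans + cheddar with both targets exact would need a negative amount; discard.
sweet potato + cheddar with both tight: 0.8815 servings and 21.86 servings → $21.34.
The minimum over all feasible corners is $1.89.

$1.89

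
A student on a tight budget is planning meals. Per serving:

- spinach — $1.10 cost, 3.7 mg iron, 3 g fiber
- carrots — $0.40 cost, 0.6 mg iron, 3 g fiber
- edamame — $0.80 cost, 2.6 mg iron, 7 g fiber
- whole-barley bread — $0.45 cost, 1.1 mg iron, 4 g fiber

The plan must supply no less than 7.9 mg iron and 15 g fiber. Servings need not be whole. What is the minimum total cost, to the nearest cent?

$2.40

spinach only: max(7.9/3.7, 15/3) = 5 servings → $5.50.
carrots only: max(7.9/0.6, 15/3) = 13.17 servings → $5.27.
edamame only: max(7.9/2.6, 15/7) = 3.038 servings → $2.43.
whole-barley bread only: max(7.9/1.1, 15/4) = 7.182 servings → $3.23.
spinach + carrots with both tight: 1.581 servings and 3.419 servings → $3.11.
spinach + edamame with both tight: 0.9006 servings and 1.757 servings → $2.40.
spinach + whole-barley bread with both tight: 1.313 servings and 2.765 servings → $2.69.
carrots + edamame: intersection lies outside the first quadrant.
carrots + whole-barley bread with both targets exact would need a negative amount; discard.
edamame + whole-barley bread with both targets exact would need a negative amount; discard.
So the least-cost plan costs $2.40.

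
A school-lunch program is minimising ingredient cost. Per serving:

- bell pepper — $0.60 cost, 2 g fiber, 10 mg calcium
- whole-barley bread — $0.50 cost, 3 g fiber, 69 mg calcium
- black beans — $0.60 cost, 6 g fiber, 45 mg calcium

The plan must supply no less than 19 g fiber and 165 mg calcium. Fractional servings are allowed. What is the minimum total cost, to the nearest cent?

The cheapest plan sits at a corner of the feasible region — with two constraints it uses at most two foods.
bell pepper only: max(19/2, 165/10) = 16.5 servings → $9.90.
whole-barley bread only: max(19/3, 165/69) = 6.333 servings → $3.17.
black beans only: max(19/6, 165/45) = 3.667 servings → $2.20.
bell pepper + whole-barley bread with both tight: 7.556 servings and 1.296 servings → $5.18.
bell pepper + black beans: intersection lies outside the first quadrant.
whole-barley bread + black beans with both tight: 0.4839 servings and 2.925 servings → $2.00.
Cheapest feasible corner: $2.00.

$2.00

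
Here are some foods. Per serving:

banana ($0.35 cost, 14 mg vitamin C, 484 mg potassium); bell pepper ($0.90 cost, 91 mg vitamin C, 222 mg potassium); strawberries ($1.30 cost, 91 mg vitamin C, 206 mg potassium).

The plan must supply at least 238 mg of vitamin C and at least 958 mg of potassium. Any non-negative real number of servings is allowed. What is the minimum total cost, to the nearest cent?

$2.53

This is a tiny linear program; its minimum lies at a vertex of the feasible set. List the vertices and price them.
banana only: max(238/14, 958/484) = 17 servings → $5.95.
bell pepper only: max(238/91, 958/222) = 4.315 servings → $3.88.
strawberries only: max(238/91, 958/206) = 4.65 servings → $6.05.
banana + bell pepper with both tight: 0.8389 servings and 2.486 servings → $2.53.
banana + strawberries with both tight: 0.9269 servings and 2.473 servings → $3.54.
bell pepper + strawberries: the both-tight solution has a negative serving — not a feasible corner.
The minimum over all feasible corners is $2.53.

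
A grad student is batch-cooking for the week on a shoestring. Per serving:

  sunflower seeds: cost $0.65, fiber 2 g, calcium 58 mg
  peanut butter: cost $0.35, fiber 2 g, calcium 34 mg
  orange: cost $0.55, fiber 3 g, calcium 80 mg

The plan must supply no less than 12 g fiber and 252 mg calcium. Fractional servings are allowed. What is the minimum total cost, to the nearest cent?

$2.14

sunflower seeds only: max(12/2, 252/58) = 6 servings → $3.90.
peanut butter only: max(12/2, 252/34) = 7.412 servings → $2.59.
orange only: max(12/3, 252/80) = 4 servings → $2.20.
sunflower seeds + peanut butter with both tight: 2 servings and 4 servings → $2.70.
sunflower seeds + orange: the both-tight solution has a negative serving — not a feasible corner.
peanut butter + orange with both tight: 3.517 servings and 1.655 servings → $2.14.
So the least-cost plan costs $2.14.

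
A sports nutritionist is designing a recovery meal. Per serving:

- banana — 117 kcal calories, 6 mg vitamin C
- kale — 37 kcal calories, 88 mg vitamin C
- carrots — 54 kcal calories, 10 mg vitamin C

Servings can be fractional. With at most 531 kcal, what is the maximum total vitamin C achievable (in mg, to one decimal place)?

1262.9 mg

Vitamin C per kcal: kale 2.378, carrots 0.1852, banana 0.05128.
With no serving limits, spend the whole calories allowance on kale: 531 kcal / 37 kcal × 88 mg = 1262.9 mg.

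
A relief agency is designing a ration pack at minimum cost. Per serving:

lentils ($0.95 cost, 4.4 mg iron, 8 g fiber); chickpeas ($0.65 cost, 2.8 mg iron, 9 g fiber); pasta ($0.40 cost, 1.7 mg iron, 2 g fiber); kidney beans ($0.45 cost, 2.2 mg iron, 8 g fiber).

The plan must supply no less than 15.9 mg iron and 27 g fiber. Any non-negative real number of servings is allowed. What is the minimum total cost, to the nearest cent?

$3.25

For a min-cost LP with two ≥-constraints, a basic feasible solution has at most two positive variables.
lentils only: max(15.9/4.4, 27/8) = 3.614 servings → $3.43.
chickpeas only: max(15.9/2.8, 27/9) = 5.679 servings → $3.69.
pasta only: max(15.9/1.7, 27/2) = 13.5 servings → $5.40.
kidney beans only: max(15.9/2.2, 27/8) = 7.227 servings → $3.25.
lentils + chickpeas: the both-tight solution has a negative serving — not a feasible corner.
lentils + pasta with both tight: 2.938 servings and 1.75 servings → $3.49.
lentils + kidney beans: the both-tight solution has a negative serving — not a feasible corner.
chickpeas + pasta with both tight: 1.454 servings and 6.959 servings → $3.73.
chickpeas + kidney beans: intersection lies outside the first quadrant.
pasta + kidney beans with both tight: 7.37 servings and 1.533 servings → $3.64.
Cheapest feasible corner: $3.25.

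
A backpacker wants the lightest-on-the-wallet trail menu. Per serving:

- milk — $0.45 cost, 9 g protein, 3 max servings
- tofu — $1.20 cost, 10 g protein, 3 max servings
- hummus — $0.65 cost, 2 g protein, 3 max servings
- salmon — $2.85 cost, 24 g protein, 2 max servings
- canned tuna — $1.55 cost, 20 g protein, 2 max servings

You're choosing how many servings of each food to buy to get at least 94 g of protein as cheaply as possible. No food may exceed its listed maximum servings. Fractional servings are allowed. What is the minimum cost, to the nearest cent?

$7.66

Cost per g of protein: milk $0.0500, canned tuna $0.0775, salmon $0.1187, tofu $0.1200, hummus $0.3250.
Take 3 servings of milk: +27.0 g protein for $1.35 (total $1.35, still need 67.0 g).
Take 2 servings of canned tuna: +40.0 g protein for $3.10 (total $4.45, still need 27.0 g).
Take 1.125 servings of salmon: +27.0 g protein for $3.21 (total $7.66, still need 0.0 g).
Filling from the cheapest source first is optimal under one linear minimum: $7.66.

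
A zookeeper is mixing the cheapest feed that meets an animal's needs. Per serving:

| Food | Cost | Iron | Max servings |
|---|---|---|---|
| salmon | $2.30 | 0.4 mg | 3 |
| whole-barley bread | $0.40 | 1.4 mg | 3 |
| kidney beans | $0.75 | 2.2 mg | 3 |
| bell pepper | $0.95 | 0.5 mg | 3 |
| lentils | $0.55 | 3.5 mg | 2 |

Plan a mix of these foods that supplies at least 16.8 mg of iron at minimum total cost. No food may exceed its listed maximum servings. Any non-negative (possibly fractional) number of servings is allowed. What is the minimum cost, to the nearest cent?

Cost per mg of iron: lentils $0.1571, whole-barley bread $0.2857, kidney beans $0.3409, bell pepper $1.9000, salmon $5.7500.
Take 2 servings of lentils: +7.0 mg iron for $1.10 (total $1.10, still need 9.8 mg).
Take 3 servings of whole-barley bread: +4.2 mg iron for $1.20 (total $2.30, still need 5.6 mg).
Take 2.545 servings of kidney beans: +5.6 mg iron for $1.91 (total $4.21, still need 0.0 mg).
Filling from the cheapest source first is optimal under one linear minimum: $4.21.

$4.21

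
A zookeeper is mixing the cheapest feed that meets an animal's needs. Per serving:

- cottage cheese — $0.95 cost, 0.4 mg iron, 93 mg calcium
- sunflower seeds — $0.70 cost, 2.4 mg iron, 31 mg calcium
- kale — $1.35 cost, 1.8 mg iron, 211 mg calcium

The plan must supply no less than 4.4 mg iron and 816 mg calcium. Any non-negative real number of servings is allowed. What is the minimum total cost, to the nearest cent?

With two linear requirements the optimum uses one or two foods; enumerate the corners.
cottage cheese only: max(4.4/0.4, 816/93) = 11 servings → $10.45.
sunflower seeds only: max(4.4/2.4, 816/31) = 26.32 servings → $18.43.
kale only: max(4.4/1.8, 816/211) = 3.867 servings → $5.22.
cottage cheese + sunflower seeds with both tight: 8.643 servings and 0.3928 servings → $8.49.
cottage cheese + kale with both tight: 6.511 servings and 0.9976 servings → $7.53.
sunflower seeds + kale: intersection lies outside the first quadrant.
Cheapest feasible corner: $5.22.

$5.22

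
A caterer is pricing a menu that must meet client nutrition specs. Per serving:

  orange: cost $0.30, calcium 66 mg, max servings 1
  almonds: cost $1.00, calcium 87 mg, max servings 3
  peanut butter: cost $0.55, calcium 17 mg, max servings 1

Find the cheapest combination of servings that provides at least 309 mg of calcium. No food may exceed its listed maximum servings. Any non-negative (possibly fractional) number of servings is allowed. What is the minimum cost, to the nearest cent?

Cost per mg of calcium: orange $0.0045, almonds $0.0115, peanut butter $0.0324.
Take 1 serving of orange: +66.0 mg calcium for $0.30 (total $0.30, still need 243.0 mg).
Take 2.793 servings of almonds: +243.0 mg calcium for $2.79 (total $3.09, still need 0.0 mg).
Greedy by cheapest-per-mg is optimal for a single linear constraint, so the minimum cost is $3.09.

$3.09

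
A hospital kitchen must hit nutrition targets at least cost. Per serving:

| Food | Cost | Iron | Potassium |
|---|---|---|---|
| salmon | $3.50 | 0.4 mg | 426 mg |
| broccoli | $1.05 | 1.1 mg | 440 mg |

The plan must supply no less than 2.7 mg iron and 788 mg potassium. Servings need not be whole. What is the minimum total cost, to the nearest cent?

$2.58

Minimising a linear cost over {iron ≥ 2.7, potassium ≥ 788, servings ≥ 0} — the optimum is at a vertex, using one or two foods.
salmon only: max(2.7/0.4, 788/426) = 6.75 servings → $23.62.
broccoli only: max(2.7/1.1, 788/440) = 2.455 servings → $2.58.
salmon + broccoli: the both-tight solution has a negative serving — not a feasible corner.
Cheapest feasible corner: $2.58.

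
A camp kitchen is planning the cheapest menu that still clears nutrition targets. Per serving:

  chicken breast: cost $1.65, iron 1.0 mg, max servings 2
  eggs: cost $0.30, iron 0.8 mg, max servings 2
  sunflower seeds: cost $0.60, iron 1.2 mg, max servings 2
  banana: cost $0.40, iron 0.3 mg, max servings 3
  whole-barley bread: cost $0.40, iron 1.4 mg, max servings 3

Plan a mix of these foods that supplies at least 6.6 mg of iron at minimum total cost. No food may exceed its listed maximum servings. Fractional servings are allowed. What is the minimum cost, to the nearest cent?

Cost per mg of iron: whole-barley bread $0.2857, eggs $0.3750, sunflower seeds $0.5000, banana $1.3333, chicken breast $1.6500.
Take 3 servings of whole-barley bread: +4.2 mg iron for $1.20 (total $1.20, still need 2.4 mg).
Take 2 servings of eggs: +1.6 mg iron for $0.60 (total $1.80, still need 0.8 mg).
Take 0.6667 servings of sunflower seeds: +0.8 mg iron for $0.40 (total $2.20, still need 0.0 mg).
Filling from the cheapest source first is optimal under one linear minimum: $2.20.

$2.20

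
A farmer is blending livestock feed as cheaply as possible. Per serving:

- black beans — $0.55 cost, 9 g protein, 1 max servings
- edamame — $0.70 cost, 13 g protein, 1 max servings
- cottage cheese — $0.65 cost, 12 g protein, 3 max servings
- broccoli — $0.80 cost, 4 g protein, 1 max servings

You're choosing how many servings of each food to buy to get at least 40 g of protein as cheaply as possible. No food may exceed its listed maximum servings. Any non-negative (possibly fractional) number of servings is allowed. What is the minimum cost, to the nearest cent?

Cost per g of protein: edamame $0.0538, cottage cheese $0.0542, black beans $0.0611, broccoli $0.2000.
Take 1 serving of edamame: +13.0 g protein for $0.70 (total $0.70, still need 27.0 g).
Take 2.25 servings of cottage cheese: +27.0 g protein for $1.46 (total $2.16, still need 0.0 g).
Greedy by cheapest-per-g is optimal for a single linear constraint, so the minimum cost is $2.16.

$2.16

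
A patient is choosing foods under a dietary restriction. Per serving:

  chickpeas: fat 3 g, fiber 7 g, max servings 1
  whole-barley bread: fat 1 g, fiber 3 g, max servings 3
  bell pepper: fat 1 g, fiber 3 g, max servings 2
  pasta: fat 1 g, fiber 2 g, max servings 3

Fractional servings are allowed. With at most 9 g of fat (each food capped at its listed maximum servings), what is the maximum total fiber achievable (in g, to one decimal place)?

24.0 g

Fiber per g fat: whole-barley bread 3, bell pepper 3, chickpeas 2.333, pasta 2.
Take 3 servings of whole-barley bread: uses 3 g fat, +9.0 g fiber (running total 9.0 g).
Take 2 servings of bell pepper: uses 2 g fat, +6.0 g fiber (running total 15.0 g).
Take 1 serving of chickpeas: uses 3 g fat, +7.0 g fiber (running total 22.0 g).
Take 1 serving of pasta: uses 1 g fat, +2.0 g fiber (running total 24.0 g).
Greedy by best ratio exhausts the fat allowance optimally: 24.0 g.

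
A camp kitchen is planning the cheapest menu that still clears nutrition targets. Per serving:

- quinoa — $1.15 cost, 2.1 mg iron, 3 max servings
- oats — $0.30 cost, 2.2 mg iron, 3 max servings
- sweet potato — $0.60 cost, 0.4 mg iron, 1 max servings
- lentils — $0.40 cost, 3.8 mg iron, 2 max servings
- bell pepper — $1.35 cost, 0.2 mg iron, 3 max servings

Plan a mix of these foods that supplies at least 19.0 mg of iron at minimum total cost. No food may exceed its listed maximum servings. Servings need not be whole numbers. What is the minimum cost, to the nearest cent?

Cost per mg of iron: lentils $0.1053, oats $0.1364, quinoa $0.5476, sweet potato $1.5000, bell pepper $6.7500.
Take 2 servings of lentils: +7.6 mg iron for $0.80 (total $0.80, still need 11.4 mg).
Take 3 servings of oats: +6.6 mg iron for $0.90 (total $1.70, still need 4.8 mg).
Take 2.286 servings of quinoa: +4.8 mg iron for $2.63 (total $4.33, still need 0.0 mg).
Filling from the cheapest source first is optimal under one linear minimum: $4.33.

$4.33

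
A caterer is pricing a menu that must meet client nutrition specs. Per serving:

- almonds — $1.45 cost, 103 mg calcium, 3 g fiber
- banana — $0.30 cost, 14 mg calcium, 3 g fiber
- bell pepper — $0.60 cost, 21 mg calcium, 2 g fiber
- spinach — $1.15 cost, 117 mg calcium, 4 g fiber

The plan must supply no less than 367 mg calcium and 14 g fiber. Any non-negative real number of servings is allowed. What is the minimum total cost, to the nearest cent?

For a min-cost LP with two ≥-constraints, a basic feasible solution has at most two positive variables.
almonds only: max(367/103, 14/3) = 4.667 servings → $6.77.
banana only: max(367/14, 14/3) = 26.21 servings → $7.86.
bell pepper only: max(367/21, 14/2) = 17.48 servings → $10.49.
spinach only: max(367/117, 14/4) = 3.5 servings → $4.03.
almonds + banana with both tight: 3.39 servings and 1.277 servings → $5.30.
almonds + bell pepper with both tight: 3.077 servings and 2.385 servings → $5.89.
almonds + spinach: intersection lies outside the first quadrant.
banana + bell pepper with both targets exact would need a negative amount; discard.
banana + spinach with both tight: 0.5763 servings and 3.068 servings → $3.70.
bell pepper + spinach with both tight: 1.133 servings and 2.933 servings → $4.05.
Cheapest feasible corner: $3.70.

$3.70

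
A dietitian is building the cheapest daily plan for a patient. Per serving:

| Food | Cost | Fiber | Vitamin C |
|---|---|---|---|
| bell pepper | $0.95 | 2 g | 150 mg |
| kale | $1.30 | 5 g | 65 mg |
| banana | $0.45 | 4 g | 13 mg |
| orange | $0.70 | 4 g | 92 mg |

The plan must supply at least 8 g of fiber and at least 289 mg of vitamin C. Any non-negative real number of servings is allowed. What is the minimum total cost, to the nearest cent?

Minimising a linear cost over {fiber ≥ 8, vitamin C ≥ 289, servings ≥ 0} — the optimum is at a vertex, using one or two foods.
bell pepper only: max(8/2, 289/150) = 4 servings → $3.80.
kale only: max(8/5, 289/65) = 4.446 servings → $5.78.
banana only: max(8/4, 289/13) = 22.23 servings → $10.00.
orange only: max(8/4, 289/92) = 3.141 servings → $2.20.
bell pepper + kale with both tight: 1.492 servings and 1.003 servings → $2.72.
bell pepper + banana with both tight: 1.833 servings and 1.084 servings → $2.23.
bell pepper + orange with both tight: 1.01 servings and 1.495 servings → $2.01.
kale + banana with both targets exact would need a negative amount; discard.
kale + orange: intersection lies outside the first quadrant.
banana + orange with both targets exact would need a negative amount; discard.
Cheapest feasible corner: $2.01.

$2.01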